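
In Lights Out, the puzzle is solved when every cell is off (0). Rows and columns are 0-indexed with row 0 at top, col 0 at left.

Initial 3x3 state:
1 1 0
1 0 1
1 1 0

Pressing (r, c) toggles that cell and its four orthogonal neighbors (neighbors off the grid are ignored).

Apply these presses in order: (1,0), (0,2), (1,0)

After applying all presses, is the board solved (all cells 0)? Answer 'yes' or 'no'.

Answer: no

Derivation:
After press 1 at (1,0):
0 1 0
0 1 1
0 1 0

After press 2 at (0,2):
0 0 1
0 1 0
0 1 0

After press 3 at (1,0):
1 0 1
1 0 0
1 1 0

Lights still on: 5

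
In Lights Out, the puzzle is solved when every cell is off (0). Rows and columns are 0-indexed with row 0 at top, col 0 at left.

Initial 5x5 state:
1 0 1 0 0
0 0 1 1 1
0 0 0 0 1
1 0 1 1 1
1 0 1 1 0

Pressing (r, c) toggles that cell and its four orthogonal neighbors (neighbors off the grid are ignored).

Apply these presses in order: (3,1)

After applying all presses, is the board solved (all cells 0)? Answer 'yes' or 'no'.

Answer: no

Derivation:
After press 1 at (3,1):
1 0 1 0 0
0 0 1 1 1
0 1 0 0 1
0 1 0 1 1
1 1 1 1 0

Lights still on: 14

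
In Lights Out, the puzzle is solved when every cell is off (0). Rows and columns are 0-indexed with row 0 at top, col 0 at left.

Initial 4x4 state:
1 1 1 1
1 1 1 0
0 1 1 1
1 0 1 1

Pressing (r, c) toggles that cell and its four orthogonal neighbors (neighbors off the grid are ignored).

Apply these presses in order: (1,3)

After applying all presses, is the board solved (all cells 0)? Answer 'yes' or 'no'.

After press 1 at (1,3):
1 1 1 0
1 1 0 1
0 1 1 0
1 0 1 1

Lights still on: 11

Answer: no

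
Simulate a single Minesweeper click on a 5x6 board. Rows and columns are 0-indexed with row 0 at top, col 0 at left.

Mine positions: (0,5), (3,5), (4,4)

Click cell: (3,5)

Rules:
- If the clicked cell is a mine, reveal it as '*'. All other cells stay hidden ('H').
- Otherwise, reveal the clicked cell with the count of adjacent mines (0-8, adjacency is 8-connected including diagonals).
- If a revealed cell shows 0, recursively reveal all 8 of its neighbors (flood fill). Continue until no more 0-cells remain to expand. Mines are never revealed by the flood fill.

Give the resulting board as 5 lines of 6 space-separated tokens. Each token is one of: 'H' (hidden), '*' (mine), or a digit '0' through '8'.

H H H H H H
H H H H H H
H H H H H H
H H H H H *
H H H H H H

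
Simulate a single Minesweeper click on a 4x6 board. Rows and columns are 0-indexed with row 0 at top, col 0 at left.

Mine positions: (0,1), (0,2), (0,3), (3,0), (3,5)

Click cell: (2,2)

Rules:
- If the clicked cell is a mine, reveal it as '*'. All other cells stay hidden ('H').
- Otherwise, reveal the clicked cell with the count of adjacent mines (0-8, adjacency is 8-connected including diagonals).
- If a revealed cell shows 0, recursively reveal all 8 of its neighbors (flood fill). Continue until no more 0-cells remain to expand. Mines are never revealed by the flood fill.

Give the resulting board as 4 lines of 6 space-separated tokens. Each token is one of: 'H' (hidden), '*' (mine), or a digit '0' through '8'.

H H H H H H
H 2 3 2 1 H
H 1 0 0 1 H
H 1 0 0 1 H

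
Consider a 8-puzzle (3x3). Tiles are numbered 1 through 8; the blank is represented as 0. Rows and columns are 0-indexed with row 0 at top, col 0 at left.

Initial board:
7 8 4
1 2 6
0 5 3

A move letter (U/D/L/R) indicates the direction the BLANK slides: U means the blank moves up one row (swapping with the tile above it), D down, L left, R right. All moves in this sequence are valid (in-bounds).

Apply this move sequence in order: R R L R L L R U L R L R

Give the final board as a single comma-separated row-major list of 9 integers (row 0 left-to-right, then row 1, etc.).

After move 1 (R):
7 8 4
1 2 6
5 0 3

After move 2 (R):
7 8 4
1 2 6
5 3 0

After move 3 (L):
7 8 4
1 2 6
5 0 3

After move 4 (R):
7 8 4
1 2 6
5 3 0

After move 5 (L):
7 8 4
1 2 6
5 0 3

After move 6 (L):
7 8 4
1 2 6
0 5 3

After move 7 (R):
7 8 4
1 2 6
5 0 3

After move 8 (U):
7 8 4
1 0 6
5 2 3

After move 9 (L):
7 8 4
0 1 6
5 2 3

After move 10 (R):
7 8 4
1 0 6
5 2 3

After move 11 (L):
7 8 4
0 1 6
5 2 3

After move 12 (R):
7 8 4
1 0 6
5 2 3

Answer: 7, 8, 4, 1, 0, 6, 5, 2, 3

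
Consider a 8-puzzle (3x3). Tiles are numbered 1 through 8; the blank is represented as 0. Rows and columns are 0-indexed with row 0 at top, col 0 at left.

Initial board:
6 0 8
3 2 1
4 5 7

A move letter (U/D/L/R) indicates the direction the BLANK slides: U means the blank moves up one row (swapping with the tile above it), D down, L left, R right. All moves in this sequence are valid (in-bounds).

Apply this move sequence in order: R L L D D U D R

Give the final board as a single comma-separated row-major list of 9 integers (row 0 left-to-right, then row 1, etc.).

After move 1 (R):
6 8 0
3 2 1
4 5 7

After move 2 (L):
6 0 8
3 2 1
4 5 7

After move 3 (L):
0 6 8
3 2 1
4 5 7

After move 4 (D):
3 6 8
0 2 1
4 5 7

After move 5 (D):
3 6 8
4 2 1
0 5 7

After move 6 (U):
3 6 8
0 2 1
4 5 7

After move 7 (D):
3 6 8
4 2 1
0 5 7

After move 8 (R):
3 6 8
4 2 1
5 0 7

Answer: 3, 6, 8, 4, 2, 1, 5, 0, 7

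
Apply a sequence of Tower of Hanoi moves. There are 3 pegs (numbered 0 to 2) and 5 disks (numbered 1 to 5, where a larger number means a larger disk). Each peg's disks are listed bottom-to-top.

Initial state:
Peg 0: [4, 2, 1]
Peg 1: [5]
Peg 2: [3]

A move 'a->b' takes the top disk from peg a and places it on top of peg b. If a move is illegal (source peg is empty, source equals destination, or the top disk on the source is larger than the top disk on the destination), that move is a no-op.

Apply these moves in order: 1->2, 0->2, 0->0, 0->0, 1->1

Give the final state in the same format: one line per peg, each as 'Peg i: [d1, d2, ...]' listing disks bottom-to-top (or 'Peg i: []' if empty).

After move 1 (1->2):
Peg 0: [4, 2, 1]
Peg 1: [5]
Peg 2: [3]

After move 2 (0->2):
Peg 0: [4, 2]
Peg 1: [5]
Peg 2: [3, 1]

After move 3 (0->0):
Peg 0: [4, 2]
Peg 1: [5]
Peg 2: [3, 1]

After move 4 (0->0):
Peg 0: [4, 2]
Peg 1: [5]
Peg 2: [3, 1]

After move 5 (1->1):
Peg 0: [4, 2]
Peg 1: [5]
Peg 2: [3, 1]

Answer: Peg 0: [4, 2]
Peg 1: [5]
Peg 2: [3, 1]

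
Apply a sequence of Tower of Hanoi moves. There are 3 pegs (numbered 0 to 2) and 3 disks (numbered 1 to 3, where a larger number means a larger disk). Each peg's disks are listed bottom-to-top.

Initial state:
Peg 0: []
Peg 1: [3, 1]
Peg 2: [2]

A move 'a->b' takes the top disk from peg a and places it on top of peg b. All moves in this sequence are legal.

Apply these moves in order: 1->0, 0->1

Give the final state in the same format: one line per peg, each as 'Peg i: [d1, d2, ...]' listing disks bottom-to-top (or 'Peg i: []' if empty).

After move 1 (1->0):
Peg 0: [1]
Peg 1: [3]
Peg 2: [2]

After move 2 (0->1):
Peg 0: []
Peg 1: [3, 1]
Peg 2: [2]

Answer: Peg 0: []
Peg 1: [3, 1]
Peg 2: [2]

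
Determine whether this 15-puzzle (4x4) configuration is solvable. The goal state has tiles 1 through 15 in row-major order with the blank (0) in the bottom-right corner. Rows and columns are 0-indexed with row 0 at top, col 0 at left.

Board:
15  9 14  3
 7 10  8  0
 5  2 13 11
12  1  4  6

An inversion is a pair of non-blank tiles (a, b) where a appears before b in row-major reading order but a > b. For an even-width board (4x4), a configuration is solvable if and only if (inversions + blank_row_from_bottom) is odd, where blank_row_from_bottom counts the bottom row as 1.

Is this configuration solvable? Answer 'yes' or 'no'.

Inversions: 67
Blank is in row 1 (0-indexed from top), which is row 3 counting from the bottom (bottom = 1).
67 + 3 = 70, which is even, so the puzzle is not solvable.

Answer: no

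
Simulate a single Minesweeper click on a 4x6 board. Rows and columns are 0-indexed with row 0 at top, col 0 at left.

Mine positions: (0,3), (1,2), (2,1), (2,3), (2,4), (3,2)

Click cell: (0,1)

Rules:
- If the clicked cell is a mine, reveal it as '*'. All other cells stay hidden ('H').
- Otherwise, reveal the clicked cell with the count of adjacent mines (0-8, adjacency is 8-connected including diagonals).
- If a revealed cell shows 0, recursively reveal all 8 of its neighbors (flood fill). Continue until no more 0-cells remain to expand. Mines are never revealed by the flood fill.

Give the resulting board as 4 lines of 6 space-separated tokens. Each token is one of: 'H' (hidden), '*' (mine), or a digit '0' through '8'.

H 1 H H H H
H H H H H H
H H H H H H
H H H H H H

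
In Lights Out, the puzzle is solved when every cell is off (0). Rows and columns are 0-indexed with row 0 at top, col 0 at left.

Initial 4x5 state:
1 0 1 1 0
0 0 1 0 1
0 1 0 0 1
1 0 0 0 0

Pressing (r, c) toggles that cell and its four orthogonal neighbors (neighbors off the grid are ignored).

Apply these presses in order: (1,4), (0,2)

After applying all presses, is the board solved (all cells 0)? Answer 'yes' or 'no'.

After press 1 at (1,4):
1 0 1 1 1
0 0 1 1 0
0 1 0 0 0
1 0 0 0 0

After press 2 at (0,2):
1 1 0 0 1
0 0 0 1 0
0 1 0 0 0
1 0 0 0 0

Lights still on: 6

Answer: no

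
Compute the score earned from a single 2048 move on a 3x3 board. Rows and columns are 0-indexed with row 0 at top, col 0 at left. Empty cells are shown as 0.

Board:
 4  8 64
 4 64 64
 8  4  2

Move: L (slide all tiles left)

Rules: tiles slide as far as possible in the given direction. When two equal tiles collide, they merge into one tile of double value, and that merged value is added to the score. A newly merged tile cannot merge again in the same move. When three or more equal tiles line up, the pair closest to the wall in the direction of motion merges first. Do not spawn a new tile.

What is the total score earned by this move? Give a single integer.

Slide left:
row 0: [4, 8, 64] -> [4, 8, 64]  score +0 (running 0)
row 1: [4, 64, 64] -> [4, 128, 0]  score +128 (running 128)
row 2: [8, 4, 2] -> [8, 4, 2]  score +0 (running 128)
Board after move:
  4   8  64
  4 128   0
  8   4   2

Answer: 128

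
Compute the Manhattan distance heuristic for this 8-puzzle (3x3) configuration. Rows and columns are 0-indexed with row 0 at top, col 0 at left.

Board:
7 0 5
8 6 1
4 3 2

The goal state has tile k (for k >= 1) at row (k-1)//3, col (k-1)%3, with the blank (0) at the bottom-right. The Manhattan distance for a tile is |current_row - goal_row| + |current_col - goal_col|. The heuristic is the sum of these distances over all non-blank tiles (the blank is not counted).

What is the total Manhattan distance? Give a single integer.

Answer: 17

Derivation:
Tile 7: at (0,0), goal (2,0), distance |0-2|+|0-0| = 2
Tile 5: at (0,2), goal (1,1), distance |0-1|+|2-1| = 2
Tile 8: at (1,0), goal (2,1), distance |1-2|+|0-1| = 2
Tile 6: at (1,1), goal (1,2), distance |1-1|+|1-2| = 1
Tile 1: at (1,2), goal (0,0), distance |1-0|+|2-0| = 3
Tile 4: at (2,0), goal (1,0), distance |2-1|+|0-0| = 1
Tile 3: at (2,1), goal (0,2), distance |2-0|+|1-2| = 3
Tile 2: at (2,2), goal (0,1), distance |2-0|+|2-1| = 3
Sum: 2 + 2 + 2 + 1 + 3 + 1 + 3 + 3 = 17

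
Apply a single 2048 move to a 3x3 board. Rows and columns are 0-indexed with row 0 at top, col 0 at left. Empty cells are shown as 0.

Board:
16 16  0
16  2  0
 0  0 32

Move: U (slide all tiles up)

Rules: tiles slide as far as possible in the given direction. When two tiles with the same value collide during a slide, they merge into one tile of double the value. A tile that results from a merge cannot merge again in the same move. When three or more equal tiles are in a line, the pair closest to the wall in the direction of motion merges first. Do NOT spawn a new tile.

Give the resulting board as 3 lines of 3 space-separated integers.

Slide up:
col 0: [16, 16, 0] -> [32, 0, 0]
col 1: [16, 2, 0] -> [16, 2, 0]
col 2: [0, 0, 32] -> [32, 0, 0]

Answer: 32 16 32
 0  2  0
 0  0  0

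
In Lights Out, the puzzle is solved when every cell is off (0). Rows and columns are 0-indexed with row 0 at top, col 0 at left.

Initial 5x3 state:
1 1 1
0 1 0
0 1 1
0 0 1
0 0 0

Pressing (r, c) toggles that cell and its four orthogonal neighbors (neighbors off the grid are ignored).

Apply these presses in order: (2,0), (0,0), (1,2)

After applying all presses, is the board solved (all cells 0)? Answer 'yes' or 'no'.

Answer: no

Derivation:
After press 1 at (2,0):
1 1 1
1 1 0
1 0 1
1 0 1
0 0 0

After press 2 at (0,0):
0 0 1
0 1 0
1 0 1
1 0 1
0 0 0

After press 3 at (1,2):
0 0 0
0 0 1
1 0 0
1 0 1
0 0 0

Lights still on: 4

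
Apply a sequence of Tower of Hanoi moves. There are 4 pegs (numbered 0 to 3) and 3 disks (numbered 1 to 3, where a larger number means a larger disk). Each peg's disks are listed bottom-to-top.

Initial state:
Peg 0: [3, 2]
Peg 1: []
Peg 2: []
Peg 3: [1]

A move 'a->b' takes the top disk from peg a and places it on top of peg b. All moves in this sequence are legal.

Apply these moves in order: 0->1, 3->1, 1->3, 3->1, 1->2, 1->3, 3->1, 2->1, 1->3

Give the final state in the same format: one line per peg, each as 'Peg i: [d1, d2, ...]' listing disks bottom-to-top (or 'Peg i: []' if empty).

Answer: Peg 0: [3]
Peg 1: [2]
Peg 2: []
Peg 3: [1]

Derivation:
After move 1 (0->1):
Peg 0: [3]
Peg 1: [2]
Peg 2: []
Peg 3: [1]

After move 2 (3->1):
Peg 0: [3]
Peg 1: [2, 1]
Peg 2: []
Peg 3: []

After move 3 (1->3):
Peg 0: [3]
Peg 1: [2]
Peg 2: []
Peg 3: [1]

After move 4 (3->1):
Peg 0: [3]
Peg 1: [2, 1]
Peg 2: []
Peg 3: []

After move 5 (1->2):
Peg 0: [3]
Peg 1: [2]
Peg 2: [1]
Peg 3: []

After move 6 (1->3):
Peg 0: [3]
Peg 1: []
Peg 2: [1]
Peg 3: [2]

After move 7 (3->1):
Peg 0: [3]
Peg 1: [2]
Peg 2: [1]
Peg 3: []

After move 8 (2->1):
Peg 0: [3]
Peg 1: [2, 1]
Peg 2: []
Peg 3: []

After move 9 (1->3):
Peg 0: [3]
Peg 1: [2]
Peg 2: []
Peg 3: [1]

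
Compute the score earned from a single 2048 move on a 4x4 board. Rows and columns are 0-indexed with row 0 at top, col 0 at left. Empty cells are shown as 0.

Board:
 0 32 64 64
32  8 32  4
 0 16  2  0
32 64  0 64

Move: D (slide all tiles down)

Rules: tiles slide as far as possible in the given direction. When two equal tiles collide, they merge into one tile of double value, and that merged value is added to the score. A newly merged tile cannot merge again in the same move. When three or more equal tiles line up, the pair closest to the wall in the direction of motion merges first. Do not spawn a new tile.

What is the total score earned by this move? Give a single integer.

Slide down:
col 0: [0, 32, 0, 32] -> [0, 0, 0, 64]  score +64 (running 64)
col 1: [32, 8, 16, 64] -> [32, 8, 16, 64]  score +0 (running 64)
col 2: [64, 32, 2, 0] -> [0, 64, 32, 2]  score +0 (running 64)
col 3: [64, 4, 0, 64] -> [0, 64, 4, 64]  score +0 (running 64)
Board after move:
 0 32  0  0
 0  8 64 64
 0 16 32  4
64 64  2 64

Answer: 64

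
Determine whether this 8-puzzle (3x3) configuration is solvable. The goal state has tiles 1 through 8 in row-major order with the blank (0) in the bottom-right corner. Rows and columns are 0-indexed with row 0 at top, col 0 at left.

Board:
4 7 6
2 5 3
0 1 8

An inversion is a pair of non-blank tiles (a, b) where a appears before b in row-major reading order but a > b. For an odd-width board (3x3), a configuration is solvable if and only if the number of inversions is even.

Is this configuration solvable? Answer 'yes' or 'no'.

Answer: yes

Derivation:
Inversions (pairs i<j in row-major order where tile[i] > tile[j] > 0): 16
16 is even, so the puzzle is solvable.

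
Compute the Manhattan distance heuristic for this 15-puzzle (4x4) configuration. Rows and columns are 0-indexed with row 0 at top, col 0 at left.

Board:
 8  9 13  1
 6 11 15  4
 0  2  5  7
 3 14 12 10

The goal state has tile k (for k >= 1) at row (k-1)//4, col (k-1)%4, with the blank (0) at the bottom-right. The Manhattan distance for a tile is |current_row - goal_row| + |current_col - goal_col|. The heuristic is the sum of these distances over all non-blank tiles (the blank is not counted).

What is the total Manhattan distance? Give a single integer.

Answer: 38

Derivation:
Tile 8: at (0,0), goal (1,3), distance |0-1|+|0-3| = 4
Tile 9: at (0,1), goal (2,0), distance |0-2|+|1-0| = 3
Tile 13: at (0,2), goal (3,0), distance |0-3|+|2-0| = 5
Tile 1: at (0,3), goal (0,0), distance |0-0|+|3-0| = 3
Tile 6: at (1,0), goal (1,1), distance |1-1|+|0-1| = 1
Tile 11: at (1,1), goal (2,2), distance |1-2|+|1-2| = 2
Tile 15: at (1,2), goal (3,2), distance |1-3|+|2-2| = 2
Tile 4: at (1,3), goal (0,3), distance |1-0|+|3-3| = 1
Tile 2: at (2,1), goal (0,1), distance |2-0|+|1-1| = 2
Tile 5: at (2,2), goal (1,0), distance |2-1|+|2-0| = 3
Tile 7: at (2,3), goal (1,2), distance |2-1|+|3-2| = 2
Tile 3: at (3,0), goal (0,2), distance |3-0|+|0-2| = 5
Tile 14: at (3,1), goal (3,1), distance |3-3|+|1-1| = 0
Tile 12: at (3,2), goal (2,3), distance |3-2|+|2-3| = 2
Tile 10: at (3,3), goal (2,1), distance |3-2|+|3-1| = 3
Sum: 4 + 3 + 5 + 3 + 1 + 2 + 2 + 1 + 2 + 3 + 2 + 5 + 0 + 2 + 3 = 38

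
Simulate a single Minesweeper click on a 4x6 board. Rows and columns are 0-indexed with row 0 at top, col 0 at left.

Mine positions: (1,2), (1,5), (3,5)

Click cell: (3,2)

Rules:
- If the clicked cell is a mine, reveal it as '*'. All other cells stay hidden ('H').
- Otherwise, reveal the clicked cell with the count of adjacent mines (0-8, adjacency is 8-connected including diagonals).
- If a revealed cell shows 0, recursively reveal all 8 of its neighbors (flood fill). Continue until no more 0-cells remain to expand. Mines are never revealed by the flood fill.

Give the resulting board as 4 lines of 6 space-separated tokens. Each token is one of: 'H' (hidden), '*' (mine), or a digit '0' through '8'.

0 1 H H H H
0 1 H H H H
0 1 1 1 2 H
0 0 0 0 1 H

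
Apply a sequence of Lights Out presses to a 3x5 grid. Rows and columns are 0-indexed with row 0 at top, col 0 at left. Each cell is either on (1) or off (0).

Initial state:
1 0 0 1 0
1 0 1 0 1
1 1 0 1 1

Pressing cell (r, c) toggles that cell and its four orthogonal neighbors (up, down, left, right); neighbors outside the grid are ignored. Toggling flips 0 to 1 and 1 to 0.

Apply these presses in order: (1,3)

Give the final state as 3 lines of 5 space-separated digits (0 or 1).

Answer: 1 0 0 0 0
1 0 0 1 0
1 1 0 0 1

Derivation:
After press 1 at (1,3):
1 0 0 0 0
1 0 0 1 0
1 1 0 0 1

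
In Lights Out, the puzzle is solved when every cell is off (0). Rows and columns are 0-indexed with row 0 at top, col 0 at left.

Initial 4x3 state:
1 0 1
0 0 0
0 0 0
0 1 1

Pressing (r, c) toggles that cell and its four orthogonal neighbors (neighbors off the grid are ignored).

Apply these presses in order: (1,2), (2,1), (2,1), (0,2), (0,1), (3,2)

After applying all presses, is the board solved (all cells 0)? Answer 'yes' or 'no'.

After press 1 at (1,2):
1 0 0
0 1 1
0 0 1
0 1 1

After press 2 at (2,1):
1 0 0
0 0 1
1 1 0
0 0 1

After press 3 at (2,1):
1 0 0
0 1 1
0 0 1
0 1 1

After press 4 at (0,2):
1 1 1
0 1 0
0 0 1
0 1 1

After press 5 at (0,1):
0 0 0
0 0 0
0 0 1
0 1 1

After press 6 at (3,2):
0 0 0
0 0 0
0 0 0
0 0 0

Lights still on: 0

Answer: yes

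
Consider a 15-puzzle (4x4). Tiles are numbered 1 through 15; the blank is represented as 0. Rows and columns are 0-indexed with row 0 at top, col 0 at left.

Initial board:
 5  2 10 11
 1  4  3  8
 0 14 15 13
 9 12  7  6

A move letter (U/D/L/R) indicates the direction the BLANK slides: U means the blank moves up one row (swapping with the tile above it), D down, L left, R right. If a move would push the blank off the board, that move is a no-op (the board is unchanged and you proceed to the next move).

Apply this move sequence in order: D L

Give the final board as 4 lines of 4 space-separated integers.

After move 1 (D):
 5  2 10 11
 1  4  3  8
 9 14 15 13
 0 12  7  6

After move 2 (L):
 5  2 10 11
 1  4  3  8
 9 14 15 13
 0 12  7  6

Answer:  5  2 10 11
 1  4  3  8
 9 14 15 13
 0 12  7  6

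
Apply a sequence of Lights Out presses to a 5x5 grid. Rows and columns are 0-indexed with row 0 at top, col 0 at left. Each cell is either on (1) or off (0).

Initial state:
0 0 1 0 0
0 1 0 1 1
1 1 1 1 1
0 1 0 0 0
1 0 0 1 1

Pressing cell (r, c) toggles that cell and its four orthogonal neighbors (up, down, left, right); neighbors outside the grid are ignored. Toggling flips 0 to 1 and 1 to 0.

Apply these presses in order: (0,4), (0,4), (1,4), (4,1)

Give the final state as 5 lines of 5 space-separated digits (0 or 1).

After press 1 at (0,4):
0 0 1 1 1
0 1 0 1 0
1 1 1 1 1
0 1 0 0 0
1 0 0 1 1

After press 2 at (0,4):
0 0 1 0 0
0 1 0 1 1
1 1 1 1 1
0 1 0 0 0
1 0 0 1 1

After press 3 at (1,4):
0 0 1 0 1
0 1 0 0 0
1 1 1 1 0
0 1 0 0 0
1 0 0 1 1

After press 4 at (4,1):
0 0 1 0 1
0 1 0 0 0
1 1 1 1 0
0 0 0 0 0
0 1 1 1 1

Answer: 0 0 1 0 1
0 1 0 0 0
1 1 1 1 0
0 0 0 0 0
0 1 1 1 1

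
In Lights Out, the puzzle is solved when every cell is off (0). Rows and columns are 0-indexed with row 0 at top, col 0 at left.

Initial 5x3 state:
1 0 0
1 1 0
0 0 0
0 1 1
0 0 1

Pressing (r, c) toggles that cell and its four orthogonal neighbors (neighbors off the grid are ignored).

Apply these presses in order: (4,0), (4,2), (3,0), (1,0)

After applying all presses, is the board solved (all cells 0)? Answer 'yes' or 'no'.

Answer: yes

Derivation:
After press 1 at (4,0):
1 0 0
1 1 0
0 0 0
1 1 1
1 1 1

After press 2 at (4,2):
1 0 0
1 1 0
0 0 0
1 1 0
1 0 0

After press 3 at (3,0):
1 0 0
1 1 0
1 0 0
0 0 0
0 0 0

After press 4 at (1,0):
0 0 0
0 0 0
0 0 0
0 0 0
0 0 0

Lights still on: 0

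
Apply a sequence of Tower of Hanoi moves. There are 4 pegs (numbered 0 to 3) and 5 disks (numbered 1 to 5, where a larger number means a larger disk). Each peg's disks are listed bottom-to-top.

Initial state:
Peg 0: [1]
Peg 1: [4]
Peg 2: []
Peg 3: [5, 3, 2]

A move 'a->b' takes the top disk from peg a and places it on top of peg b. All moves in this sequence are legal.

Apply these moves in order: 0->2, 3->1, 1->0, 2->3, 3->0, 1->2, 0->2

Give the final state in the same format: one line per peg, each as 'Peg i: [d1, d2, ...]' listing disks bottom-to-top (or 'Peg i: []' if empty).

After move 1 (0->2):
Peg 0: []
Peg 1: [4]
Peg 2: [1]
Peg 3: [5, 3, 2]

After move 2 (3->1):
Peg 0: []
Peg 1: [4, 2]
Peg 2: [1]
Peg 3: [5, 3]

After move 3 (1->0):
Peg 0: [2]
Peg 1: [4]
Peg 2: [1]
Peg 3: [5, 3]

After move 4 (2->3):
Peg 0: [2]
Peg 1: [4]
Peg 2: []
Peg 3: [5, 3, 1]

After move 5 (3->0):
Peg 0: [2, 1]
Peg 1: [4]
Peg 2: []
Peg 3: [5, 3]

After move 6 (1->2):
Peg 0: [2, 1]
Peg 1: []
Peg 2: [4]
Peg 3: [5, 3]

After move 7 (0->2):
Peg 0: [2]
Peg 1: []
Peg 2: [4, 1]
Peg 3: [5, 3]

Answer: Peg 0: [2]
Peg 1: []
Peg 2: [4, 1]
Peg 3: [5, 3]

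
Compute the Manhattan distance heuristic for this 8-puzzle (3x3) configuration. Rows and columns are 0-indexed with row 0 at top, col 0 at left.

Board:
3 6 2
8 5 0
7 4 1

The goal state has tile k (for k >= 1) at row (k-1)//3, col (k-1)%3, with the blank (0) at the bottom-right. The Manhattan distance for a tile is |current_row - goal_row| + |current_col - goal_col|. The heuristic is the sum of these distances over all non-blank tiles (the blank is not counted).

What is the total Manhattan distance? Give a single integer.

Tile 3: (0,0)->(0,2) = 2
Tile 6: (0,1)->(1,2) = 2
Tile 2: (0,2)->(0,1) = 1
Tile 8: (1,0)->(2,1) = 2
Tile 5: (1,1)->(1,1) = 0
Tile 7: (2,0)->(2,0) = 0
Tile 4: (2,1)->(1,0) = 2
Tile 1: (2,2)->(0,0) = 4
Sum: 2 + 2 + 1 + 2 + 0 + 0 + 2 + 4 = 13

Answer: 13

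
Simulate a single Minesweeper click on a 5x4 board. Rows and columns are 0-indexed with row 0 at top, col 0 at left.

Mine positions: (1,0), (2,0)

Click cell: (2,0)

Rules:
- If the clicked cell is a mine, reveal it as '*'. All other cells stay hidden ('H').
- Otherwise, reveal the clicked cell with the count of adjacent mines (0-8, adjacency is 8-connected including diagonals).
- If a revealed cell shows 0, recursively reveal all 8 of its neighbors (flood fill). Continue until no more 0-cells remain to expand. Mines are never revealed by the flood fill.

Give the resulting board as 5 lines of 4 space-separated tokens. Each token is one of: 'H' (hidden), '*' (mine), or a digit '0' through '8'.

H H H H
H H H H
* H H H
H H H H
H H H H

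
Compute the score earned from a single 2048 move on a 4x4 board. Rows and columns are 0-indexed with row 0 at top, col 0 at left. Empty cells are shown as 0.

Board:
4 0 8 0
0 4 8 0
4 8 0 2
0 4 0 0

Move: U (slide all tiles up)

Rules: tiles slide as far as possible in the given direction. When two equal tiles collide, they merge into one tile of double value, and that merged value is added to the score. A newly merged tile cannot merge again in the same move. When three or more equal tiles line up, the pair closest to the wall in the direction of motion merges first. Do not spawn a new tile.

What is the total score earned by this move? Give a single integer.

Answer: 24

Derivation:
Slide up:
col 0: [4, 0, 4, 0] -> [8, 0, 0, 0]  score +8 (running 8)
col 1: [0, 4, 8, 4] -> [4, 8, 4, 0]  score +0 (running 8)
col 2: [8, 8, 0, 0] -> [16, 0, 0, 0]  score +16 (running 24)
col 3: [0, 0, 2, 0] -> [2, 0, 0, 0]  score +0 (running 24)
Board after move:
 8  4 16  2
 0  8  0  0
 0  4  0  0
 0  0  0  0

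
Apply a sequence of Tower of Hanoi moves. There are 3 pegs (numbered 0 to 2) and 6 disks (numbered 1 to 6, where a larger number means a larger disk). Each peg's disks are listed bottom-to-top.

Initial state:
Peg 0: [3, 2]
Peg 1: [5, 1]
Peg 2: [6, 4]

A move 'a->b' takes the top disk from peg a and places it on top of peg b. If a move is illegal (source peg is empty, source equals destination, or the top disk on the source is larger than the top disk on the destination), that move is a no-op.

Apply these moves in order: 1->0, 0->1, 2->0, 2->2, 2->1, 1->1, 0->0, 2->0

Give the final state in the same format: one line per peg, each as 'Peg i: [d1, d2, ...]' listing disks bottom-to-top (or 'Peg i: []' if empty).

After move 1 (1->0):
Peg 0: [3, 2, 1]
Peg 1: [5]
Peg 2: [6, 4]

After move 2 (0->1):
Peg 0: [3, 2]
Peg 1: [5, 1]
Peg 2: [6, 4]

After move 3 (2->0):
Peg 0: [3, 2]
Peg 1: [5, 1]
Peg 2: [6, 4]

After move 4 (2->2):
Peg 0: [3, 2]
Peg 1: [5, 1]
Peg 2: [6, 4]

After move 5 (2->1):
Peg 0: [3, 2]
Peg 1: [5, 1]
Peg 2: [6, 4]

After move 6 (1->1):
Peg 0: [3, 2]
Peg 1: [5, 1]
Peg 2: [6, 4]

After move 7 (0->0):
Peg 0: [3, 2]
Peg 1: [5, 1]
Peg 2: [6, 4]

After move 8 (2->0):
Peg 0: [3, 2]
Peg 1: [5, 1]
Peg 2: [6, 4]

Answer: Peg 0: [3, 2]
Peg 1: [5, 1]
Peg 2: [6, 4]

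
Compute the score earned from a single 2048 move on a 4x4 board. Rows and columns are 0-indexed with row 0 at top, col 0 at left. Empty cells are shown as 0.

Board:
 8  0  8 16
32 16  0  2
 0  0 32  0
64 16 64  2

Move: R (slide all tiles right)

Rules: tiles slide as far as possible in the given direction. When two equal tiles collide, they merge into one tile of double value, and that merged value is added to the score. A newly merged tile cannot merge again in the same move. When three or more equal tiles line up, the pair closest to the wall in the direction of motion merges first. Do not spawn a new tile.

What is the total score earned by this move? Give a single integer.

Answer: 16

Derivation:
Slide right:
row 0: [8, 0, 8, 16] -> [0, 0, 16, 16]  score +16 (running 16)
row 1: [32, 16, 0, 2] -> [0, 32, 16, 2]  score +0 (running 16)
row 2: [0, 0, 32, 0] -> [0, 0, 0, 32]  score +0 (running 16)
row 3: [64, 16, 64, 2] -> [64, 16, 64, 2]  score +0 (running 16)
Board after move:
 0  0 16 16
 0 32 16  2
 0  0  0 32
64 16 64  2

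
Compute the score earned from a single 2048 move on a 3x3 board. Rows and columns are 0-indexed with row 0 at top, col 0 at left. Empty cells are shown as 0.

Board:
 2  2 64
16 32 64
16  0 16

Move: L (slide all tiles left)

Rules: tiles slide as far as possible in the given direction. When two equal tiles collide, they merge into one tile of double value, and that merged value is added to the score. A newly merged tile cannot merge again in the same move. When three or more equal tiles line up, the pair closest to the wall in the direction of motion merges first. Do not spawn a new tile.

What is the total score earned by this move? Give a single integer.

Answer: 36

Derivation:
Slide left:
row 0: [2, 2, 64] -> [4, 64, 0]  score +4 (running 4)
row 1: [16, 32, 64] -> [16, 32, 64]  score +0 (running 4)
row 2: [16, 0, 16] -> [32, 0, 0]  score +32 (running 36)
Board after move:
 4 64  0
16 32 64
32  0  0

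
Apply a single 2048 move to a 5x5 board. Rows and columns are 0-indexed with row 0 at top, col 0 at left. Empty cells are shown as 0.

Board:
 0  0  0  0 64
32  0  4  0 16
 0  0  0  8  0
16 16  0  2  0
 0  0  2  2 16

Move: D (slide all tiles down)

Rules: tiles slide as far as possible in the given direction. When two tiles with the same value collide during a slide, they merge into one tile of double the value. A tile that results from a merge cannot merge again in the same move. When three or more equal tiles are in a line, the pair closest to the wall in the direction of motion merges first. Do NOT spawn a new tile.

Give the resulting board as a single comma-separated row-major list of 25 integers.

Slide down:
col 0: [0, 32, 0, 16, 0] -> [0, 0, 0, 32, 16]
col 1: [0, 0, 0, 16, 0] -> [0, 0, 0, 0, 16]
col 2: [0, 4, 0, 0, 2] -> [0, 0, 0, 4, 2]
col 3: [0, 0, 8, 2, 2] -> [0, 0, 0, 8, 4]
col 4: [64, 16, 0, 0, 16] -> [0, 0, 0, 64, 32]

Answer: 0, 0, 0, 0, 0, 0, 0, 0, 0, 0, 0, 0, 0, 0, 0, 32, 0, 4, 8, 64, 16, 16, 2, 4, 32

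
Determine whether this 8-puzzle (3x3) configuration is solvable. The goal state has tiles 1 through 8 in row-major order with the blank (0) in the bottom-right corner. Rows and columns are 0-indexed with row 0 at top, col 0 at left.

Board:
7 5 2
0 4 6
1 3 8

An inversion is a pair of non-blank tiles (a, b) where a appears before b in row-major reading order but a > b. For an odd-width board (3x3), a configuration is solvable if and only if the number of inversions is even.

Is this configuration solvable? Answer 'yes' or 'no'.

Answer: no

Derivation:
Inversions (pairs i<j in row-major order where tile[i] > tile[j] > 0): 15
15 is odd, so the puzzle is not solvable.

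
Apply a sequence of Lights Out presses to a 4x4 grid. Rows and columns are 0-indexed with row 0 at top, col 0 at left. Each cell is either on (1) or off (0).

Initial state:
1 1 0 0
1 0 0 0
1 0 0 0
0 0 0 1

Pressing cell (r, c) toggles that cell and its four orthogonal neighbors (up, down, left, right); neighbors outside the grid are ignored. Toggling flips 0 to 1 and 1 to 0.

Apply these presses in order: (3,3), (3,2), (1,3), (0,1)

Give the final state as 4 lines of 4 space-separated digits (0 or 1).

Answer: 0 0 1 1
1 1 1 1
1 0 1 0
0 1 0 1

Derivation:
After press 1 at (3,3):
1 1 0 0
1 0 0 0
1 0 0 1
0 0 1 0

After press 2 at (3,2):
1 1 0 0
1 0 0 0
1 0 1 1
0 1 0 1

After press 3 at (1,3):
1 1 0 1
1 0 1 1
1 0 1 0
0 1 0 1

After press 4 at (0,1):
0 0 1 1
1 1 1 1
1 0 1 0
0 1 0 1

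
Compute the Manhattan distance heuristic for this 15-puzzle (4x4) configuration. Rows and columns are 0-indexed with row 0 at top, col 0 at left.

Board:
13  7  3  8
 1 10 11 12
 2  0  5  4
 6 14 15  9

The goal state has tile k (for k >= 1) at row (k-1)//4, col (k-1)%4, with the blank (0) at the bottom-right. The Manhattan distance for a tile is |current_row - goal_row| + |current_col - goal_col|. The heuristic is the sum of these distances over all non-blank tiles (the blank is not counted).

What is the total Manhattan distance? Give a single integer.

Answer: 25

Derivation:
Tile 13: (0,0)->(3,0) = 3
Tile 7: (0,1)->(1,2) = 2
Tile 3: (0,2)->(0,2) = 0
Tile 8: (0,3)->(1,3) = 1
Tile 1: (1,0)->(0,0) = 1
Tile 10: (1,1)->(2,1) = 1
Tile 11: (1,2)->(2,2) = 1
Tile 12: (1,3)->(2,3) = 1
Tile 2: (2,0)->(0,1) = 3
Tile 5: (2,2)->(1,0) = 3
Tile 4: (2,3)->(0,3) = 2
Tile 6: (3,0)->(1,1) = 3
Tile 14: (3,1)->(3,1) = 0
Tile 15: (3,2)->(3,2) = 0
Tile 9: (3,3)->(2,0) = 4
Sum: 3 + 2 + 0 + 1 + 1 + 1 + 1 + 1 + 3 + 3 + 2 + 3 + 0 + 0 + 4 = 25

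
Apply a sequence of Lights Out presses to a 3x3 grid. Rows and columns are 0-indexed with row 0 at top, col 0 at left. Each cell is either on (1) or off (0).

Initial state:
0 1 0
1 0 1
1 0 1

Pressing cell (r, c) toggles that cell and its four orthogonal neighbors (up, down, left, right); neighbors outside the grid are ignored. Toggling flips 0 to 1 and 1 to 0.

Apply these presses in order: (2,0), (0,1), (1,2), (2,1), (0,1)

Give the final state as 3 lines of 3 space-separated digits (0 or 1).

After press 1 at (2,0):
0 1 0
0 0 1
0 1 1

After press 2 at (0,1):
1 0 1
0 1 1
0 1 1

After press 3 at (1,2):
1 0 0
0 0 0
0 1 0

After press 4 at (2,1):
1 0 0
0 1 0
1 0 1

After press 5 at (0,1):
0 1 1
0 0 0
1 0 1

Answer: 0 1 1
0 0 0
1 0 1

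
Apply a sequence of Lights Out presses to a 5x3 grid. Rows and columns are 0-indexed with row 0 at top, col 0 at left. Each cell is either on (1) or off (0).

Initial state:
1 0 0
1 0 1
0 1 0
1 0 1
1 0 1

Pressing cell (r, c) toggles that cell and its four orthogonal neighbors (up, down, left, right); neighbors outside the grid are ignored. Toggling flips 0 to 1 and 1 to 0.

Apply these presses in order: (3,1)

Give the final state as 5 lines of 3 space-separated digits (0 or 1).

Answer: 1 0 0
1 0 1
0 0 0
0 1 0
1 1 1

Derivation:
After press 1 at (3,1):
1 0 0
1 0 1
0 0 0
0 1 0
1 1 1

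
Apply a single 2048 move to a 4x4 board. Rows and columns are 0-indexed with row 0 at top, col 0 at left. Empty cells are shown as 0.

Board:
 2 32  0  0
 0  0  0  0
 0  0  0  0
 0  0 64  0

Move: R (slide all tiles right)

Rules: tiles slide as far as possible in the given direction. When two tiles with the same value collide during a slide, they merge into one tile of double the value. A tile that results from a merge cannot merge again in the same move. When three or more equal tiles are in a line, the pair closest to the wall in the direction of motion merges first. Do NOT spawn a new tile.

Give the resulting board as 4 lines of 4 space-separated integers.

Answer:  0  0  2 32
 0  0  0  0
 0  0  0  0
 0  0  0 64

Derivation:
Slide right:
row 0: [2, 32, 0, 0] -> [0, 0, 2, 32]
row 1: [0, 0, 0, 0] -> [0, 0, 0, 0]
row 2: [0, 0, 0, 0] -> [0, 0, 0, 0]
row 3: [0, 0, 64, 0] -> [0, 0, 0, 64]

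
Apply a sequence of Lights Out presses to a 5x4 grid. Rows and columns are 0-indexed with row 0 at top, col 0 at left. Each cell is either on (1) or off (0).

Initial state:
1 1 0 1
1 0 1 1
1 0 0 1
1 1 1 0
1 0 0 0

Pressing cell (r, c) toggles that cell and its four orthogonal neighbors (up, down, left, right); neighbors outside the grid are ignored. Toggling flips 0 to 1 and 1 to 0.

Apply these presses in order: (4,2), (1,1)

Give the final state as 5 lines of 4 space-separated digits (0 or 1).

Answer: 1 0 0 1
0 1 0 1
1 1 0 1
1 1 0 0
1 1 1 1

Derivation:
After press 1 at (4,2):
1 1 0 1
1 0 1 1
1 0 0 1
1 1 0 0
1 1 1 1

After press 2 at (1,1):
1 0 0 1
0 1 0 1
1 1 0 1
1 1 0 0
1 1 1 1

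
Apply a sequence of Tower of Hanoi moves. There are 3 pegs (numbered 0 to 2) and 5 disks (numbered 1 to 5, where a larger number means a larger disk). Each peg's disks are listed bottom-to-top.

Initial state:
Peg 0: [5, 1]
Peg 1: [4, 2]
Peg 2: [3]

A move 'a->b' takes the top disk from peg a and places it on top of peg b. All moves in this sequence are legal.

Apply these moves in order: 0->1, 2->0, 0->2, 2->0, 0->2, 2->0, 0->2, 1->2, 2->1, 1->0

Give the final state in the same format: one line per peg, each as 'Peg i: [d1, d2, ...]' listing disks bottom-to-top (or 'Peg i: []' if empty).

After move 1 (0->1):
Peg 0: [5]
Peg 1: [4, 2, 1]
Peg 2: [3]

After move 2 (2->0):
Peg 0: [5, 3]
Peg 1: [4, 2, 1]
Peg 2: []

After move 3 (0->2):
Peg 0: [5]
Peg 1: [4, 2, 1]
Peg 2: [3]

After move 4 (2->0):
Peg 0: [5, 3]
Peg 1: [4, 2, 1]
Peg 2: []

After move 5 (0->2):
Peg 0: [5]
Peg 1: [4, 2, 1]
Peg 2: [3]

After move 6 (2->0):
Peg 0: [5, 3]
Peg 1: [4, 2, 1]
Peg 2: []

After move 7 (0->2):
Peg 0: [5]
Peg 1: [4, 2, 1]
Peg 2: [3]

After move 8 (1->2):
Peg 0: [5]
Peg 1: [4, 2]
Peg 2: [3, 1]

After move 9 (2->1):
Peg 0: [5]
Peg 1: [4, 2, 1]
Peg 2: [3]

After move 10 (1->0):
Peg 0: [5, 1]
Peg 1: [4, 2]
Peg 2: [3]

Answer: Peg 0: [5, 1]
Peg 1: [4, 2]
Peg 2: [3]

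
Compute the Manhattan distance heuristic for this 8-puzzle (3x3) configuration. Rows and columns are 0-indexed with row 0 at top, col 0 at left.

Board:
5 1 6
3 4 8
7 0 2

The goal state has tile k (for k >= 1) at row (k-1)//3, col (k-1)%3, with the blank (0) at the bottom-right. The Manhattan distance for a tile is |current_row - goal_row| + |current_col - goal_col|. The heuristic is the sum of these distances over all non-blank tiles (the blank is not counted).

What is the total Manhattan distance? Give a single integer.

Answer: 13

Derivation:
Tile 5: at (0,0), goal (1,1), distance |0-1|+|0-1| = 2
Tile 1: at (0,1), goal (0,0), distance |0-0|+|1-0| = 1
Tile 6: at (0,2), goal (1,2), distance |0-1|+|2-2| = 1
Tile 3: at (1,0), goal (0,2), distance |1-0|+|0-2| = 3
Tile 4: at (1,1), goal (1,0), distance |1-1|+|1-0| = 1
Tile 8: at (1,2), goal (2,1), distance |1-2|+|2-1| = 2
Tile 7: at (2,0), goal (2,0), distance |2-2|+|0-0| = 0
Tile 2: at (2,2), goal (0,1), distance |2-0|+|2-1| = 3
Sum: 2 + 1 + 1 + 3 + 1 + 2 + 0 + 3 = 13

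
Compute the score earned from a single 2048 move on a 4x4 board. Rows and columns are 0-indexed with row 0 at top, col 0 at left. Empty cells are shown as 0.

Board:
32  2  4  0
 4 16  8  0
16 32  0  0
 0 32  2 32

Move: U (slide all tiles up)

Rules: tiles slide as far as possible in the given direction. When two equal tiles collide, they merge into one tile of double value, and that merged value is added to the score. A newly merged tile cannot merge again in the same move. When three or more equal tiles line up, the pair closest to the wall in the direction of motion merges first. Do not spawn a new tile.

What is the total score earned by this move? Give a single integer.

Slide up:
col 0: [32, 4, 16, 0] -> [32, 4, 16, 0]  score +0 (running 0)
col 1: [2, 16, 32, 32] -> [2, 16, 64, 0]  score +64 (running 64)
col 2: [4, 8, 0, 2] -> [4, 8, 2, 0]  score +0 (running 64)
col 3: [0, 0, 0, 32] -> [32, 0, 0, 0]  score +0 (running 64)
Board after move:
32  2  4 32
 4 16  8  0
16 64  2  0
 0  0  0  0

Answer: 64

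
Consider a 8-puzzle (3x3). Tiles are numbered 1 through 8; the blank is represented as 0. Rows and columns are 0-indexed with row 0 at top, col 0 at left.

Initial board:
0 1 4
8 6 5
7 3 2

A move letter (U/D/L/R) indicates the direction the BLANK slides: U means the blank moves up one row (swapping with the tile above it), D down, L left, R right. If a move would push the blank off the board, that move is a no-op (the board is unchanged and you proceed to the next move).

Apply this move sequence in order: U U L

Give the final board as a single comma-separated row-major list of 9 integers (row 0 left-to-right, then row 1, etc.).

Answer: 0, 1, 4, 8, 6, 5, 7, 3, 2

Derivation:
After move 1 (U):
0 1 4
8 6 5
7 3 2

After move 2 (U):
0 1 4
8 6 5
7 3 2

After move 3 (L):
0 1 4
8 6 5
7 3 2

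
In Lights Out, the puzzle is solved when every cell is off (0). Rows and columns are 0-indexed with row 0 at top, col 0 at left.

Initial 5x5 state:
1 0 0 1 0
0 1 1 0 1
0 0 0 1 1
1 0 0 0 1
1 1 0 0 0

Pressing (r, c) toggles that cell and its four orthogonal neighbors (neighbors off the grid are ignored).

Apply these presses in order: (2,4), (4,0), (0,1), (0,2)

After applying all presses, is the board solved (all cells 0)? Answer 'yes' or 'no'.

Answer: yes

Derivation:
After press 1 at (2,4):
1 0 0 1 0
0 1 1 0 0
0 0 0 0 0
1 0 0 0 0
1 1 0 0 0

After press 2 at (4,0):
1 0 0 1 0
0 1 1 0 0
0 0 0 0 0
0 0 0 0 0
0 0 0 0 0

After press 3 at (0,1):
0 1 1 1 0
0 0 1 0 0
0 0 0 0 0
0 0 0 0 0
0 0 0 0 0

After press 4 at (0,2):
0 0 0 0 0
0 0 0 0 0
0 0 0 0 0
0 0 0 0 0
0 0 0 0 0

Lights still on: 0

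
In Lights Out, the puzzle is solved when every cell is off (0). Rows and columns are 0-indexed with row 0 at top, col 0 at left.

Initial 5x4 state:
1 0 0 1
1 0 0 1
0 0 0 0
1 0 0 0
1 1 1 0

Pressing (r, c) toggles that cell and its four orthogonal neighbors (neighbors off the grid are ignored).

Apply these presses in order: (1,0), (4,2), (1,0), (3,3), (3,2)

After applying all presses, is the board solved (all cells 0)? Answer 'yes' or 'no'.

After press 1 at (1,0):
0 0 0 1
0 1 0 1
1 0 0 0
1 0 0 0
1 1 1 0

After press 2 at (4,2):
0 0 0 1
0 1 0 1
1 0 0 0
1 0 1 0
1 0 0 1

After press 3 at (1,0):
1 0 0 1
1 0 0 1
0 0 0 0
1 0 1 0
1 0 0 1

After press 4 at (3,3):
1 0 0 1
1 0 0 1
0 0 0 1
1 0 0 1
1 0 0 0

After press 5 at (3,2):
1 0 0 1
1 0 0 1
0 0 1 1
1 1 1 0
1 0 1 0

Lights still on: 11

Answer: no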